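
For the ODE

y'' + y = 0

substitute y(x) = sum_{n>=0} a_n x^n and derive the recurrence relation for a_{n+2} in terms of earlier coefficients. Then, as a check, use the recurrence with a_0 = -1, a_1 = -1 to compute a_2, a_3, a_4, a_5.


Substitute y = sum_n a_n x^n into y'' + (const) y = 0.
y''(x) = sum_{n>=0} (n+2)(n+1) a_{n+2} x^n.
The ODE becomes sum_n [(n+2)(n+1) a_{n+2} + 1 a_n] x^n = 0.
Setting each coefficient to zero gives the recurrence:
  (n+2)(n+1) a_{n+2} + 1 a_n = 0,
  a_{n+2} = -1 / ((n+1)(n+2)) a_n.

Check with a_0 = -1, a_1 = -1 (apply the recurrence for n = 0, 1, 2, 3): a_0 = -1, a_1 = -1, a_2 = 1/2, a_3 = 1/6, a_4 = -1/24, a_5 = -1/120.

a_{n+2} = -1/((n+1)(n+2)) * a_n; check: a_0 = -1, a_1 = -1, a_2 = 1/2, a_3 = 1/6, a_4 = -1/24, a_5 = -1/120


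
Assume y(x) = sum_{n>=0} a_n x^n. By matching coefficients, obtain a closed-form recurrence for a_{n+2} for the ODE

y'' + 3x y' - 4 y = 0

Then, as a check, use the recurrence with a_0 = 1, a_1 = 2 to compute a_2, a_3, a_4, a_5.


Substitute y = sum_n a_n x^n.
y''(x) has coefficient (n+2)(n+1) a_{n+2} at x^n;
3 x y'(x) has coefficient 3 n a_n at x^n (shift);
-4 y(x) has coefficient -4 a_n at x^n.
Matching x^n: (n+2)(n+1) a_{n+2} + (3n - 4) a_n = 0.
Thus a_{n+2} = (-3n + 4) / ((n+1)(n+2)) * a_n.

Check with a_0 = 1, a_1 = 2 (apply the recurrence for n = 0, 1, 2, 3): a_0 = 1, a_1 = 2, a_2 = 2, a_3 = 1/3, a_4 = -1/3, a_5 = -1/12.

a_(n+2) = (-3n + 4) / ((n+1)(n+2)) * a_n; check: a_0 = 1, a_1 = 2, a_2 = 2, a_3 = 1/3, a_4 = -1/3, a_5 = -1/12


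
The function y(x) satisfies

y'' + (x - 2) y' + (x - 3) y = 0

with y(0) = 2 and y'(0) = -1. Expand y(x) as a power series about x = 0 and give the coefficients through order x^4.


Ansatz: y(x) = sum_{n>=0} a_n x^n, so y'(x) = sum_{n>=1} n a_n x^(n-1) and y''(x) = sum_{n>=2} n(n-1) a_n x^(n-2).
Substitute into P(x) y'' + Q(x) y' + R(x) y = 0 with P(x) = 1, Q(x) = x - 2, R(x) = x - 3, and match powers of x.
Initial conditions: a_0 = 2, a_1 = -1.
Setting the coefficient of each power of x to zero and solving order by order (substituting the coefficients already found):
  x^0: 2 a_2 - 2 a_1 - 3 a_0 = 0  ->  2 a_2 = 2 a_1 + 3 a_0 = 4  ->  a_2 = 2
  x^1: 6 a_3 - 4 a_2 - 2 a_1 + a_0 = 0  ->  6 a_3 = 4 a_2 + 2 a_1 - a_0 = 4  ->  a_3 = 2/3
  x^2: 12 a_4 - 6 a_3 - a_2 + a_1 = 0  ->  12 a_4 = 6 a_3 + a_2 - a_1 = 7  ->  a_4 = 7/12
Truncated series: y(x) = 2 - x + 2 x^2 + (2/3) x^3 + (7/12) x^4 + O(x^5).

a_0 = 2; a_1 = -1; a_2 = 2; a_3 = 2/3; a_4 = 7/12


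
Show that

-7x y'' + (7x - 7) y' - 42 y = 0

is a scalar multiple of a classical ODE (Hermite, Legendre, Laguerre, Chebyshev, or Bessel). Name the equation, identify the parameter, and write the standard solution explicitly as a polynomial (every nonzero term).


All three coefficients share the factor -7; dividing through by -7 gives  x y'' + (1 - x) y' + 6 y = 0.
This matches the Laguerre equation x y'' + (1 - x) y' + n y = 0 with n = 6; the polynomial solution is L_6(x).
With y = sum_k a_k x^k, matching x^k gives (k+1)k a_{k+1} + (k+1) a_{k+1} - k a_k + n a_k = 0, i.e. (k+1)^2 a_{k+1} = (k - n) a_k = (k - 6) a_k. The right side vanishes at k = 6, so the series terminates at degree 6.
Standard normalization L_n(0) = 1 gives a_0 = 1. Work upward with a_{k+1} = (k - 6) a_k / (k+1)^2:
  a_1 = (0 - 6)(1) / 1^2 = -6/1 = -6
  a_2 = (1 - 6)(-6) / 2^2 = 30/4 = 15/2
  a_3 = (2 - 6)(15/2) / 3^2 = -30/9 = -10/3
  a_4 = (3 - 6)(-10/3) / 4^2 = 10/16 = 5/8
  a_5 = (4 - 6)(5/8) / 5^2 = (-5/4)/25 = -1/20
  a_6 = (5 - 6)(-1/20) / 6^2 = (1/20)/36 = 1/720
Hence L_6(x) = x^6/720 - x^5/20 + 5 x^4/8 - 10 x^3/3 + 15 x^2/2 - 6 x + 1.

L_6(x); series = x^6/720 - x^5/20 + 5 x^4/8 - 10 x^3/3 + 15 x^2/2 - 6 x + 1


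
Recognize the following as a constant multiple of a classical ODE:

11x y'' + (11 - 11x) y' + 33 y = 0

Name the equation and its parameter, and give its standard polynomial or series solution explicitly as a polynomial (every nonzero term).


All three coefficients share the factor 11; dividing through by 11 gives  x y'' + (1 - x) y' + 3 y = 0.
This matches the Laguerre equation x y'' + (1 - x) y' + n y = 0 with n = 3; the polynomial solution is L_3(x).
With y = sum_k a_k x^k, matching x^k gives (k+1)k a_{k+1} + (k+1) a_{k+1} - k a_k + n a_k = 0, i.e. (k+1)^2 a_{k+1} = (k - n) a_k = (k - 3) a_k. The right side vanishes at k = 3, so the series terminates at degree 3.
Standard normalization L_n(0) = 1 gives a_0 = 1. Work upward with a_{k+1} = (k - 3) a_k / (k+1)^2:
  a_1 = (0 - 3)(1) / 1^2 = -3/1 = -3
  a_2 = (1 - 3)(-3) / 2^2 = 6/4 = 3/2
  a_3 = (2 - 3)(3/2) / 3^2 = (-3/2)/9 = -1/6
Hence L_3(x) = -x^3/6 + 3 x^2/2 - 3 x + 1.

L_3(x); series = -x^3/6 + 3 x^2/2 - 3 x + 1


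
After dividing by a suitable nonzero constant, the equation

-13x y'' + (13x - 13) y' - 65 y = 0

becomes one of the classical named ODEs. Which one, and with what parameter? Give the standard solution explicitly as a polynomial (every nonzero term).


All three coefficients share the factor -13; dividing through by -13 gives  x y'' + (1 - x) y' + 5 y = 0.
This matches the Laguerre equation x y'' + (1 - x) y' + n y = 0 with n = 5; the polynomial solution is L_5(x).
With y = sum_k a_k x^k, matching x^k gives (k+1)k a_{k+1} + (k+1) a_{k+1} - k a_k + n a_k = 0, i.e. (k+1)^2 a_{k+1} = (k - n) a_k = (k - 5) a_k. The right side vanishes at k = 5, so the series terminates at degree 5.
Standard normalization L_n(0) = 1 gives a_0 = 1. Work upward with a_{k+1} = (k - 5) a_k / (k+1)^2:
  a_1 = (0 - 5)(1) / 1^2 = -5/1 = -5
  a_2 = (1 - 5)(-5) / 2^2 = 20/4 = 5
  a_3 = (2 - 5)(5) / 3^2 = -15/9 = -5/3
  a_4 = (3 - 5)(-5/3) / 4^2 = (10/3)/16 = 5/24
  a_5 = (4 - 5)(5/24) / 5^2 = (-5/24)/25 = -1/120
Hence L_5(x) = -x^5/120 + 5 x^4/24 - 5 x^3/3 + 5 x^2 - 5 x + 1.

L_5(x); series = -x^5/120 + 5 x^4/24 - 5 x^3/3 + 5 x^2 - 5 x + 1


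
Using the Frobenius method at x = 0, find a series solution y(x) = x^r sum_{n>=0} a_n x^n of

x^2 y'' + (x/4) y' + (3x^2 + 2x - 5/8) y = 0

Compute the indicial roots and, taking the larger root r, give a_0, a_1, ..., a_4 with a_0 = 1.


Write in Frobenius form y'' + (p(x)/x) y' + (q(x)/x^2) y = 0:
  p(x) = 1/4,  q(x) = 3x^2 + 2x - 5/8.
Indicial equation: r(r-1) + (1/4) r + (-5/8) = 0 -> roots r_1 = 5/4, r_2 = -1/2.
Take r = r_1 = 5/4. Let y(x) = x^r sum_{n>=0} a_n x^n with a_0 = 1.
Substitute y = x^r sum a_n x^n and match x^{r+n}. The recurrence is
  D(n) a_n + 2 a_{n-1} + 3 a_{n-2} = 0,  where D(n) = (r+n)(r+n-1) + (1/4)(r+n) + (-5/8).
  a_n = [-2 a_{n-1} - 3 a_{n-2}] / D(n).
Since the indicial polynomial factors as (r - r_1)(r - r_2), D(n) = (r_1 + n - r_1)(r_1 + n - r_2) = n(n + 7/4).
Evaluating step by step (a_0 = 1):
  n = 1: D(1) = 1(1 + 7/4) = 11/4; numerator = -2(1) = -2; a_1 = (-2)/(11/4) = -8/11
  n = 2: D(2) = 2(2 + 7/4) = 15/2; numerator = -2(-8/11) - 3(1) = -17/11; a_2 = (-17/11)/(15/2) = -34/165
  n = 3: D(3) = 3(3 + 7/4) = 57/4; numerator = -2(-34/165) - 3(-8/11) = 428/165; a_3 = (428/165)/(57/4) = 1712/9405
  n = 4: D(4) = 4(4 + 7/4) = 23; numerator = -2(1712/9405) - 3(-34/165) = 478/1881; a_4 = (478/1881)/(23) = 478/43263

r = 5/4; a_0 = 1; a_1 = -8/11; a_2 = -34/165; a_3 = 1712/9405; a_4 = 478/43263


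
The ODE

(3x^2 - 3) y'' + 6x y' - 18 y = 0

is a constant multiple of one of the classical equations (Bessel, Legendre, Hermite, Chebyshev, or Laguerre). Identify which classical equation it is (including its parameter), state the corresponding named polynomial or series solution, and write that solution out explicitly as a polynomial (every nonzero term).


All three coefficients share the factor -3; dividing through by -3 gives  (1 - x^2) y'' - 2x y' + 6 y = 0.
This matches the Legendre equation (1 - x^2) y'' - 2x y' + n(n+1) y = 0 (note the -2x y' term) with n(n+1) = 6, so n = 2; the polynomial solution is P_2(x).
With y = sum_k a_k x^k, matching x^k gives (k+2)(k+1) a_{k+2} = [k(k+1) - n(n+1)] a_k = (k - 2)(k + 3) a_k. The right side vanishes at k = 2, so the series with the parity of 2 terminates at degree 2.
Standard normalization (P_n(1) = 1): leading coefficient (2n)!/(2^n (n!)^2) = 24/(4*4) = 3/2, so a_2 = 3/2. Work downward with a_k = (k+1)(k+2) a_{k+2} / ((k - 2)(k + 3)):
  a_0 = (1)(2)(3/2) / ((0 - 2)(0 + 3)) = 3/(-6) = -1/2
Hence P_2(x) = 3 x^2/2 - 1/2.

P_2(x); series = 3 x^2/2 - 1/2


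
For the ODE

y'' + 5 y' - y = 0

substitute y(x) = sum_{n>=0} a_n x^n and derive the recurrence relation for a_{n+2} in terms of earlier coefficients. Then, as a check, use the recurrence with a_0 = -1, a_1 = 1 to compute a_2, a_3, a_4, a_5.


Substitute y = sum_n a_n x^n.
y''(x) has coefficient (n+2)(n+1) a_{n+2} at x^n;
5 y'(x) has coefficient 5 (n+1) a_{n+1} at x^n;
-y(x) has coefficient -1 a_n at x^n.
Matching x^n: (n+2)(n+1) a_{n+2} + 5 (n+1) a_{n+1} - 1 a_n = 0.
Thus a_{n+2} = [-5 (n+1) a_{n+1} + 1 a_n] / ((n+1)(n+2)).

Check with a_0 = -1, a_1 = 1 (apply the recurrence for n = 0, 1, 2, 3): a_0 = -1, a_1 = 1, a_2 = -3, a_3 = 31/6, a_4 = -161/24, a_5 = 209/30.

a_(n+2) = [-5 (n+1) a_(n+1) + 1 a_n] / ((n+1)(n+2)); check: a_0 = -1, a_1 = 1, a_2 = -3, a_3 = 31/6, a_4 = -161/24, a_5 = 209/30


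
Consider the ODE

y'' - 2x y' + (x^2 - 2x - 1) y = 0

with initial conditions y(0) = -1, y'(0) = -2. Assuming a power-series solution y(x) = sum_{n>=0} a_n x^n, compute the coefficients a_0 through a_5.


Ansatz: y(x) = sum_{n>=0} a_n x^n, so y'(x) = sum_{n>=1} n a_n x^(n-1) and y''(x) = sum_{n>=2} n(n-1) a_n x^(n-2).
Substitute into P(x) y'' + Q(x) y' + R(x) y = 0 with P(x) = 1, Q(x) = -2x, R(x) = x^2 - 2x - 1, and match powers of x.
Initial conditions: a_0 = -1, a_1 = -2.
Setting the coefficient of each power of x to zero and solving order by order (substituting the coefficients already found):
  x^0: 2 a_2 - a_0 = 0  ->  2 a_2 = a_0 = -1  ->  a_2 = -1/2
  x^1: 6 a_3 - 3 a_1 - 2 a_0 = 0  ->  6 a_3 = 3 a_1 + 2 a_0 = -8  ->  a_3 = -4/3
  x^2: 12 a_4 - 5 a_2 - 2 a_1 + a_0 = 0  ->  12 a_4 = 5 a_2 + 2 a_1 - a_0 = -11/2  ->  a_4 = -11/24
  x^3: 20 a_5 - 7 a_3 - 2 a_2 + a_1 = 0  ->  20 a_5 = 7 a_3 + 2 a_2 - a_1 = -25/3  ->  a_5 = -5/12
Truncated series: y(x) = -1 - 2 x - (1/2) x^2 - (4/3) x^3 - (11/24) x^4 - (5/12) x^5 + O(x^6).

a_0 = -1; a_1 = -2; a_2 = -1/2; a_3 = -4/3; a_4 = -11/24; a_5 = -5/12


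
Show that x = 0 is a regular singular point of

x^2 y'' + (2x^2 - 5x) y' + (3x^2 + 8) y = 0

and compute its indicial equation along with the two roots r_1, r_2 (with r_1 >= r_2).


Divide by x^2 to reach normal form y'' + P_1(x) y' + P_2(x) y = 0 with P_1(x) = 2 - 5/x and P_2(x) = 3 + 8/x^2.
x = 0 is a singular point because the y'-coefficient 2 - 5/x has a pole at x = 0 and the y-coefficient 3 + 8/x^2 has a pole at x = 0.
It is a regular singular point because x P_1(x) = p(x) = 2x - 5 and x^2 P_2(x) = q(x) = 3x^2 + 8 are polynomials, hence analytic at x = 0.
p(0) = -5,  q(0) = 8.
Indicial equation: r(r-1) + p(0) r + q(0) = 0, i.e. r^2 + (p(0) - 1) r + q(0) = 0, i.e. r^2 - 6 r + 8 = 0.
Discriminant: (-6)^2 - 4(8) = 4, so r = (6 ± 2)/2.
Solving: r_1 = 4, r_2 = 2.

indicial: r^2 - 6 r + 8 = 0; roots r_1 = 4, r_2 = 2


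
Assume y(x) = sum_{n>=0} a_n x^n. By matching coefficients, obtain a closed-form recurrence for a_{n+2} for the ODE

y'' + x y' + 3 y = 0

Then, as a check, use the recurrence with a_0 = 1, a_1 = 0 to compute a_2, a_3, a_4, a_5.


Substitute y = sum_n a_n x^n.
y''(x) has coefficient (n+2)(n+1) a_{n+2} at x^n;
x y'(x) has coefficient n a_n at x^n (shift);
3 y(x) has coefficient 3 a_n at x^n.
Matching x^n: (n+2)(n+1) a_{n+2} + (n + 3) a_n = 0.
Thus a_{n+2} = (-n - 3) / ((n+1)(n+2)) * a_n.

Check with a_0 = 1, a_1 = 0 (apply the recurrence for n = 0, 1, 2, 3): a_0 = 1, a_1 = 0, a_2 = -3/2, a_3 = 0, a_4 = 5/8, a_5 = 0.

a_(n+2) = (-n - 3) / ((n+1)(n+2)) * a_n; check: a_0 = 1, a_1 = 0, a_2 = -3/2, a_3 = 0, a_4 = 5/8, a_5 = 0


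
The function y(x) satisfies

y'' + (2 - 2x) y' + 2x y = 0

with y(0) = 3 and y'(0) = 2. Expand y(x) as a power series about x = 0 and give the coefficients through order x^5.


Ansatz: y(x) = sum_{n>=0} a_n x^n, so y'(x) = sum_{n>=1} n a_n x^(n-1) and y''(x) = sum_{n>=2} n(n-1) a_n x^(n-2).
Substitute into P(x) y'' + Q(x) y' + R(x) y = 0 with P(x) = 1, Q(x) = 2 - 2x, R(x) = 2x, and match powers of x.
Initial conditions: a_0 = 3, a_1 = 2.
Setting the coefficient of each power of x to zero and solving order by order (substituting the coefficients already found):
  x^0: 2 a_2 + 2 a_1 = 0  ->  2 a_2 = -2 a_1 = -4  ->  a_2 = -2
  x^1: 6 a_3 + 4 a_2 - 2 a_1 + 2 a_0 = 0  ->  6 a_3 = -4 a_2 + 2 a_1 - 2 a_0 = 6  ->  a_3 = 1
  x^2: 12 a_4 + 6 a_3 - 4 a_2 + 2 a_1 = 0  ->  12 a_4 = -6 a_3 + 4 a_2 - 2 a_1 = -18  ->  a_4 = -3/2
  x^3: 20 a_5 + 8 a_4 - 6 a_3 + 2 a_2 = 0  ->  20 a_5 = -8 a_4 + 6 a_3 - 2 a_2 = 22  ->  a_5 = 11/10
Truncated series: y(x) = 3 + 2 x - 2 x^2 + x^3 - (3/2) x^4 + (11/10) x^5 + O(x^6).

a_0 = 3; a_1 = 2; a_2 = -2; a_3 = 1; a_4 = -3/2; a_5 = 11/10


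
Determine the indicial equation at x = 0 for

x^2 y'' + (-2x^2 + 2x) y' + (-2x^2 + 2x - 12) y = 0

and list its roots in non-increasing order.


Divide by x^2 to reach normal form y'' + P_1(x) y' + P_2(x) y = 0 with P_1(x) = -2 + 2/x and P_2(x) = -2 + 2/x - 12/x^2.
x = 0 is a singular point because the y'-coefficient -2 + 2/x has a pole at x = 0 and the y-coefficient -2 + 2/x - 12/x^2 has a pole at x = 0.
It is a regular singular point because x P_1(x) = p(x) = 2 - 2x and x^2 P_2(x) = q(x) = -2x^2 + 2x - 12 are polynomials, hence analytic at x = 0.
p(0) = 2,  q(0) = -12.
Indicial equation: r(r-1) + p(0) r + q(0) = 0, i.e. r^2 + (p(0) - 1) r + q(0) = 0, i.e. r^2 + 1 r - 12 = 0.
Discriminant: (1)^2 - 4(-12) = 49, so r = (-1 ± 7)/2.
Solving: r_1 = 3, r_2 = -4.

indicial: r^2 + 1 r - 12 = 0; roots r_1 = 3, r_2 = -4


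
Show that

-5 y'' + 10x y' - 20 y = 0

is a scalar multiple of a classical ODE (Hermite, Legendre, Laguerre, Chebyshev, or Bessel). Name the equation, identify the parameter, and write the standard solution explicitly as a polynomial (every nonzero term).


All three coefficients share the factor -5; dividing through by -5 gives  y'' - 2x y' + 4 y = 0.
This matches the Hermite equation y'' - 2x y' + 2n y = 0 with 2n = 4, so n = 2; the polynomial solution is H_2(x).
With y = sum_k a_k x^k, matching x^k gives (k+2)(k+1) a_{k+2} = 2(k - n) a_k = 2(k - 2) a_k. The right side vanishes at k = 2, so the series with the parity of 2 terminates at degree 2.
Standard normalization: leading coefficient of H_n is 2^n, so a_2 = 2^2 = 4. Work downward with a_k = (k+1)(k+2) a_{k+2} / (2(k - n)):
  a_0 = (1)(2)(4) / (2(0 - 2)) = 8/(-4) = -2
Hence H_2(x) = 4 x^2 - 2.

H_2(x); series = 4 x^2 - 2


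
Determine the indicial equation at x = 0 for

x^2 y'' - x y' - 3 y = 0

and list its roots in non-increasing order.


Divide by x^2 to reach normal form y'' + P_1(x) y' + P_2(x) y = 0 with P_1(x) = -1/x and P_2(x) = -3/x^2.
x = 0 is a singular point because the y'-coefficient -1/x has a pole at x = 0 and the y-coefficient -3/x^2 has a pole at x = 0.
It is a regular singular point because x P_1(x) = p(x) = -1 and x^2 P_2(x) = q(x) = -3 are polynomials, hence analytic at x = 0.
p(0) = -1,  q(0) = -3.
Indicial equation: r(r-1) + p(0) r + q(0) = 0, i.e. r^2 + (p(0) - 1) r + q(0) = 0, i.e. r^2 - 2 r - 3 = 0.
Discriminant: (-2)^2 - 4(-3) = 16, so r = (2 ± 4)/2.
Solving: r_1 = 3, r_2 = -1.

indicial: r^2 - 2 r - 3 = 0; roots r_1 = 3, r_2 = -1


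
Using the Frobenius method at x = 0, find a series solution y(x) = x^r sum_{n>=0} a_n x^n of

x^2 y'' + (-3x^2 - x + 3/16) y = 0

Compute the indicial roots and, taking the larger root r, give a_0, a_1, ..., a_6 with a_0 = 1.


Write in Frobenius form y'' + (p(x)/x) y' + (q(x)/x^2) y = 0:
  p(x) = 0,  q(x) = -3x^2 - x + 3/16.
Indicial equation: r(r-1) + (0) r + (3/16) = 0 -> roots r_1 = 3/4, r_2 = 1/4.
Take r = r_1 = 3/4. Let y(x) = x^r sum_{n>=0} a_n x^n with a_0 = 1.
Substitute y = x^r sum a_n x^n and match x^{r+n}. The recurrence is
  D(n) a_n - 1 a_{n-1} - 3 a_{n-2} = 0,  where D(n) = (r+n)(r+n-1) + (0)(r+n) + (3/16).
  a_n = [1 a_{n-1} + 3 a_{n-2}] / D(n).
Since the indicial polynomial factors as (r - r_1)(r - r_2), D(n) = (r_1 + n - r_1)(r_1 + n - r_2) = n(n + 1/2).
Evaluating step by step (a_0 = 1):
  n = 1: D(1) = 1(1 + 1/2) = 3/2; numerator = 1(1) = 1; a_1 = (1)/(3/2) = 2/3
  n = 2: D(2) = 2(2 + 1/2) = 5; numerator = 1(2/3) + 3(1) = 11/3; a_2 = (11/3)/(5) = 11/15
  n = 3: D(3) = 3(3 + 1/2) = 21/2; numerator = 1(11/15) + 3(2/3) = 41/15; a_3 = (41/15)/(21/2) = 82/315
  n = 4: D(4) = 4(4 + 1/2) = 18; numerator = 1(82/315) + 3(11/15) = 155/63; a_4 = (155/63)/(18) = 155/1134
  n = 5: D(5) = 5(5 + 1/2) = 55/2; numerator = 1(155/1134) + 3(82/315) = 5203/5670; a_5 = (5203/5670)/(55/2) = 473/14175
  n = 6: D(6) = 6(6 + 1/2) = 39; numerator = 1(473/14175) + 3(155/1134) = 12571/28350; a_6 = (12571/28350)/(39) = 967/85050

r = 3/4; a_0 = 1; a_1 = 2/3; a_2 = 11/15; a_3 = 82/315; a_4 = 155/1134; a_5 = 473/14175; a_6 = 967/85050


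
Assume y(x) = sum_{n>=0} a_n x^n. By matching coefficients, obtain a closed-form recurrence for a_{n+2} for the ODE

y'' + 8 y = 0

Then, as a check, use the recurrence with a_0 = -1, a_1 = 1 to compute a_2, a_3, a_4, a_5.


Substitute y = sum_n a_n x^n into y'' + (const) y = 0.
y''(x) = sum_{n>=0} (n+2)(n+1) a_{n+2} x^n.
The ODE becomes sum_n [(n+2)(n+1) a_{n+2} + 8 a_n] x^n = 0.
Setting each coefficient to zero gives the recurrence:
  (n+2)(n+1) a_{n+2} + 8 a_n = 0,
  a_{n+2} = -8 / ((n+1)(n+2)) a_n.

Check with a_0 = -1, a_1 = 1 (apply the recurrence for n = 0, 1, 2, 3): a_0 = -1, a_1 = 1, a_2 = 4, a_3 = -4/3, a_4 = -8/3, a_5 = 8/15.

a_{n+2} = -8/((n+1)(n+2)) * a_n; check: a_0 = -1, a_1 = 1, a_2 = 4, a_3 = -4/3, a_4 = -8/3, a_5 = 8/15


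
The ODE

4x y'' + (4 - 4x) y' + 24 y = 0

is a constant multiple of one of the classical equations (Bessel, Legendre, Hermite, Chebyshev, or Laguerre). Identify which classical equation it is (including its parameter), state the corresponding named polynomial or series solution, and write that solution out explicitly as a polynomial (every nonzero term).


All three coefficients share the factor 4; dividing through by 4 gives  x y'' + (1 - x) y' + 6 y = 0.
This matches the Laguerre equation x y'' + (1 - x) y' + n y = 0 with n = 6; the polynomial solution is L_6(x).
With y = sum_k a_k x^k, matching x^k gives (k+1)k a_{k+1} + (k+1) a_{k+1} - k a_k + n a_k = 0, i.e. (k+1)^2 a_{k+1} = (k - n) a_k = (k - 6) a_k. The right side vanishes at k = 6, so the series terminates at degree 6.
Standard normalization L_n(0) = 1 gives a_0 = 1. Work upward with a_{k+1} = (k - 6) a_k / (k+1)^2:
  a_1 = (0 - 6)(1) / 1^2 = -6/1 = -6
  a_2 = (1 - 6)(-6) / 2^2 = 30/4 = 15/2
  a_3 = (2 - 6)(15/2) / 3^2 = -30/9 = -10/3
  a_4 = (3 - 6)(-10/3) / 4^2 = 10/16 = 5/8
  a_5 = (4 - 6)(5/8) / 5^2 = (-5/4)/25 = -1/20
  a_6 = (5 - 6)(-1/20) / 6^2 = (1/20)/36 = 1/720
Hence L_6(x) = x^6/720 - x^5/20 + 5 x^4/8 - 10 x^3/3 + 15 x^2/2 - 6 x + 1.

L_6(x); series = x^6/720 - x^5/20 + 5 x^4/8 - 10 x^3/3 + 15 x^2/2 - 6 x + 1


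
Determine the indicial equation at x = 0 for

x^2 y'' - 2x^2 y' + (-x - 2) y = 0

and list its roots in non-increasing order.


Divide by x^2 to reach normal form y'' + P_1(x) y' + P_2(x) y = 0 with P_1(x) = -2 and P_2(x) = -1/x - 2/x^2.
x = 0 is a singular point because the y-coefficient -1/x - 2/x^2 has a pole at x = 0.
It is a regular singular point because x P_1(x) = p(x) = -2x and x^2 P_2(x) = q(x) = -x - 2 are polynomials, hence analytic at x = 0.
p(0) = 0,  q(0) = -2.
Indicial equation: r(r-1) + p(0) r + q(0) = 0, i.e. r^2 + (p(0) - 1) r + q(0) = 0, i.e. r^2 - 1 r - 2 = 0.
Discriminant: (-1)^2 - 4(-2) = 9, so r = (1 ± 3)/2.
Solving: r_1 = 2, r_2 = -1.

indicial: r^2 - 1 r - 2 = 0; roots r_1 = 2, r_2 = -1


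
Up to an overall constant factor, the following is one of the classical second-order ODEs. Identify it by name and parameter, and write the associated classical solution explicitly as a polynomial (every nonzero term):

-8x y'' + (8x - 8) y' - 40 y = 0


All three coefficients share the factor -8; dividing through by -8 gives  x y'' + (1 - x) y' + 5 y = 0.
This matches the Laguerre equation x y'' + (1 - x) y' + n y = 0 with n = 5; the polynomial solution is L_5(x).
With y = sum_k a_k x^k, matching x^k gives (k+1)k a_{k+1} + (k+1) a_{k+1} - k a_k + n a_k = 0, i.e. (k+1)^2 a_{k+1} = (k - n) a_k = (k - 5) a_k. The right side vanishes at k = 5, so the series terminates at degree 5.
Standard normalization L_n(0) = 1 gives a_0 = 1. Work upward with a_{k+1} = (k - 5) a_k / (k+1)^2:
  a_1 = (0 - 5)(1) / 1^2 = -5/1 = -5
  a_2 = (1 - 5)(-5) / 2^2 = 20/4 = 5
  a_3 = (2 - 5)(5) / 3^2 = -15/9 = -5/3
  a_4 = (3 - 5)(-5/3) / 4^2 = (10/3)/16 = 5/24
  a_5 = (4 - 5)(5/24) / 5^2 = (-5/24)/25 = -1/120
Hence L_5(x) = -x^5/120 + 5 x^4/24 - 5 x^3/3 + 5 x^2 - 5 x + 1.

L_5(x); series = -x^5/120 + 5 x^4/24 - 5 x^3/3 + 5 x^2 - 5 x + 1


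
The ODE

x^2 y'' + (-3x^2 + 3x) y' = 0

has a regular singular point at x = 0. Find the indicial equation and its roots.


Divide by x^2 to reach normal form y'' + P_1(x) y' + P_2(x) y = 0 with P_1(x) = -3 + 3/x and P_2(x) = 0.
x = 0 is a singular point because the y'-coefficient -3 + 3/x has a pole at x = 0.
It is a regular singular point because x P_1(x) = p(x) = 3 - 3x and x^2 P_2(x) = q(x) = 0 are polynomials, hence analytic at x = 0.
p(0) = 3,  q(0) = 0.
Indicial equation: r(r-1) + p(0) r + q(0) = 0, i.e. r^2 + (p(0) - 1) r + q(0) = 0, i.e. r^2 + 2 r = 0.
Discriminant: (2)^2 - 4(0) = 4, so r = (-2 ± 2)/2.
Solving: r_1 = 0, r_2 = -2.

indicial: r^2 + 2 r = 0; roots r_1 = 0, r_2 = -2


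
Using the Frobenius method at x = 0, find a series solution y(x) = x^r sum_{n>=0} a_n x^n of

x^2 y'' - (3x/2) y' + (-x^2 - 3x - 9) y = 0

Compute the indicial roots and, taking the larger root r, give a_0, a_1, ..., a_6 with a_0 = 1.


Write in Frobenius form y'' + (p(x)/x) y' + (q(x)/x^2) y = 0:
  p(x) = -3/2,  q(x) = -x^2 - 3x - 9.
Indicial equation: r(r-1) + (-3/2) r + (-9) = 0 -> roots r_1 = 9/2, r_2 = -2.
Take r = r_1 = 9/2. Let y(x) = x^r sum_{n>=0} a_n x^n with a_0 = 1.
Substitute y = x^r sum a_n x^n and match x^{r+n}. The recurrence is
  D(n) a_n - 3 a_{n-1} - 1 a_{n-2} = 0,  where D(n) = (r+n)(r+n-1) + (-3/2)(r+n) + (-9).
  a_n = [3 a_{n-1} + 1 a_{n-2}] / D(n).
Since the indicial polynomial factors as (r - r_1)(r - r_2), D(n) = (r_1 + n - r_1)(r_1 + n - r_2) = n(n + 13/2).
Evaluating step by step (a_0 = 1):
  n = 1: D(1) = 1(1 + 13/2) = 15/2; numerator = 3(1) = 3; a_1 = (3)/(15/2) = 2/5
  n = 2: D(2) = 2(2 + 13/2) = 17; numerator = 3(2/5) + 1(1) = 11/5; a_2 = (11/5)/(17) = 11/85
  n = 3: D(3) = 3(3 + 13/2) = 57/2; numerator = 3(11/85) + 1(2/5) = 67/85; a_3 = (67/85)/(57/2) = 134/4845
  n = 4: D(4) = 4(4 + 13/2) = 42; numerator = 3(134/4845) + 1(11/85) = 343/1615; a_4 = (343/1615)/(42) = 49/9690
  n = 5: D(5) = 5(5 + 13/2) = 115/2; numerator = 3(49/9690) + 1(134/4845) = 83/1938; a_5 = (83/1938)/(115/2) = 83/111435
  n = 6: D(6) = 6(6 + 13/2) = 75; numerator = 3(83/111435) + 1(49/9690) = 325/44574; a_6 = (325/44574)/(75) = 13/133722

r = 9/2; a_0 = 1; a_1 = 2/5; a_2 = 11/85; a_3 = 134/4845; a_4 = 49/9690; a_5 = 83/111435; a_6 = 13/133722


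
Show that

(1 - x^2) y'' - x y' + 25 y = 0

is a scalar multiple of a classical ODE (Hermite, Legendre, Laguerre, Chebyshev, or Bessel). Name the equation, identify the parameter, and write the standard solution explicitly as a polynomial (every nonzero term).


The equation is already in a standard form:  (1 - x^2) y'' - x y' + 25 y = 0.
This matches the Chebyshev equation (1 - x^2) y'' - x y' + n^2 y = 0 (note the -x y' term, not -2x y') with n^2 = 25, so n = 5; the polynomial solution is T_5(x).
With y = sum_k a_k x^k, matching x^k gives (k+2)(k+1) a_{k+2} = (k^2 - n^2) a_k = (k - 5)(k + 5) a_k. The right side vanishes at k = 5, so the series with the parity of 5 terminates at degree 5.
Standard normalization: leading coefficient of T_n is 2^(n-1), so a_5 = 2^4 = 16. Work downward with a_k = (k+1)(k+2) a_{k+2} / ((k - 5)(k + 5)):
  a_3 = (4)(5)(16) / ((3 - 5)(3 + 5)) = 320/(-16) = -20
  a_1 = (2)(3)(-20) / ((1 - 5)(1 + 5)) = -120/(-24) = 5
Hence T_5(x) = 16 x^5 - 20 x^3 + 5 x.

T_5(x); series = 16 x^5 - 20 x^3 + 5 x


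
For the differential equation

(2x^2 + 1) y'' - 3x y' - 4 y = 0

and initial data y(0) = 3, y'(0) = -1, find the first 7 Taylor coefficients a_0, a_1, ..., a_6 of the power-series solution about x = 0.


Ansatz: y(x) = sum_{n>=0} a_n x^n, so y'(x) = sum_{n>=1} n a_n x^(n-1) and y''(x) = sum_{n>=2} n(n-1) a_n x^(n-2).
Substitute into P(x) y'' + Q(x) y' + R(x) y = 0 with P(x) = 2x^2 + 1, Q(x) = -3x, R(x) = -4, and match powers of x.
Initial conditions: a_0 = 3, a_1 = -1.
Setting the coefficient of each power of x to zero and solving order by order (substituting the coefficients already found):
  x^0: 2 a_2 - 4 a_0 = 0  ->  2 a_2 = 4 a_0 = 12  ->  a_2 = 6
  x^1: 6 a_3 - 7 a_1 = 0  ->  6 a_3 = 7 a_1 = -7  ->  a_3 = -7/6
  x^2: 12 a_4 - 6 a_2 = 0  ->  12 a_4 = 6 a_2 = 36  ->  a_4 = 3
  x^3: 20 a_5 - a_3 = 0  ->  20 a_5 = a_3 = -7/6  ->  a_5 = -7/120
  x^4: 30 a_6 + 8 a_4 = 0  ->  30 a_6 = -8 a_4 = -24  ->  a_6 = -4/5
Truncated series: y(x) = 3 - x + 6 x^2 - (7/6) x^3 + 3 x^4 - (7/120) x^5 - (4/5) x^6 + O(x^7).

a_0 = 3; a_1 = -1; a_2 = 6; a_3 = -7/6; a_4 = 3; a_5 = -7/120; a_6 = -4/5


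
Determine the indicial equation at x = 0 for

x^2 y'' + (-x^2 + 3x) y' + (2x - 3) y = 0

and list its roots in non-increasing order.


Divide by x^2 to reach normal form y'' + P_1(x) y' + P_2(x) y = 0 with P_1(x) = -1 + 3/x and P_2(x) = 2/x - 3/x^2.
x = 0 is a singular point because the y'-coefficient -1 + 3/x has a pole at x = 0 and the y-coefficient 2/x - 3/x^2 has a pole at x = 0.
It is a regular singular point because x P_1(x) = p(x) = 3 - x and x^2 P_2(x) = q(x) = 2x - 3 are polynomials, hence analytic at x = 0.
p(0) = 3,  q(0) = -3.
Indicial equation: r(r-1) + p(0) r + q(0) = 0, i.e. r^2 + (p(0) - 1) r + q(0) = 0, i.e. r^2 + 2 r - 3 = 0.
Discriminant: (2)^2 - 4(-3) = 16, so r = (-2 ± 4)/2.
Solving: r_1 = 1, r_2 = -3.

indicial: r^2 + 2 r - 3 = 0; roots r_1 = 1, r_2 = -3


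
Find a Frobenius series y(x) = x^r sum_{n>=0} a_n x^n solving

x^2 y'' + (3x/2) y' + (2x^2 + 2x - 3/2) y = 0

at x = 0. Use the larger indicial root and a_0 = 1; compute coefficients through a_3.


Write in Frobenius form y'' + (p(x)/x) y' + (q(x)/x^2) y = 0:
  p(x) = 3/2,  q(x) = 2x^2 + 2x - 3/2.
Indicial equation: r(r-1) + (3/2) r + (-3/2) = 0 -> roots r_1 = 1, r_2 = -3/2.
Take r = r_1 = 1. Let y(x) = x^r sum_{n>=0} a_n x^n with a_0 = 1.
Substitute y = x^r sum a_n x^n and match x^{r+n}. The recurrence is
  D(n) a_n + 2 a_{n-1} + 2 a_{n-2} = 0,  where D(n) = (r+n)(r+n-1) + (3/2)(r+n) + (-3/2).
  a_n = [-2 a_{n-1} - 2 a_{n-2}] / D(n).
Since the indicial polynomial factors as (r - r_1)(r - r_2), D(n) = (r_1 + n - r_1)(r_1 + n - r_2) = n(n + 5/2).
Evaluating step by step (a_0 = 1):
  n = 1: D(1) = 1(1 + 5/2) = 7/2; numerator = -2(1) = -2; a_1 = (-2)/(7/2) = -4/7
  n = 2: D(2) = 2(2 + 5/2) = 9; numerator = -2(-4/7) - 2(1) = -6/7; a_2 = (-6/7)/(9) = -2/21
  n = 3: D(3) = 3(3 + 5/2) = 33/2; numerator = -2(-2/21) - 2(-4/7) = 4/3; a_3 = (4/3)/(33/2) = 8/99

r = 1; a_0 = 1; a_1 = -4/7; a_2 = -2/21; a_3 = 8/99


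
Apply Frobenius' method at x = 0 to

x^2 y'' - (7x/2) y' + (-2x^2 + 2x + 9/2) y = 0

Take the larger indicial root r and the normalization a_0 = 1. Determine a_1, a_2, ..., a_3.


Write in Frobenius form y'' + (p(x)/x) y' + (q(x)/x^2) y = 0:
  p(x) = -7/2,  q(x) = -2x^2 + 2x + 9/2.
Indicial equation: r(r-1) + (-7/2) r + (9/2) = 0 -> roots r_1 = 3, r_2 = 3/2.
Take r = r_1 = 3. Let y(x) = x^r sum_{n>=0} a_n x^n with a_0 = 1.
Substitute y = x^r sum a_n x^n and match x^{r+n}. The recurrence is
  D(n) a_n + 2 a_{n-1} - 2 a_{n-2} = 0,  where D(n) = (r+n)(r+n-1) + (-7/2)(r+n) + (9/2).
  a_n = [-2 a_{n-1} + 2 a_{n-2}] / D(n).
Since the indicial polynomial factors as (r - r_1)(r - r_2), D(n) = (r_1 + n - r_1)(r_1 + n - r_2) = n(n + 3/2).
Evaluating step by step (a_0 = 1):
  n = 1: D(1) = 1(1 + 3/2) = 5/2; numerator = -2(1) = -2; a_1 = (-2)/(5/2) = -4/5
  n = 2: D(2) = 2(2 + 3/2) = 7; numerator = -2(-4/5) + 2(1) = 18/5; a_2 = (18/5)/(7) = 18/35
  n = 3: D(3) = 3(3 + 3/2) = 27/2; numerator = -2(18/35) + 2(-4/5) = -92/35; a_3 = (-92/35)/(27/2) = -184/945

r = 3; a_0 = 1; a_1 = -4/5; a_2 = 18/35; a_3 = -184/945


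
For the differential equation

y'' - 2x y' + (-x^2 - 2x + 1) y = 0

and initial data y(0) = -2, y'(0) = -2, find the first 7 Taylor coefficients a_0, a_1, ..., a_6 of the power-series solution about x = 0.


Ansatz: y(x) = sum_{n>=0} a_n x^n, so y'(x) = sum_{n>=1} n a_n x^(n-1) and y''(x) = sum_{n>=2} n(n-1) a_n x^(n-2).
Substitute into P(x) y'' + Q(x) y' + R(x) y = 0 with P(x) = 1, Q(x) = -2x, R(x) = -x^2 - 2x + 1, and match powers of x.
Initial conditions: a_0 = -2, a_1 = -2.
Setting the coefficient of each power of x to zero and solving order by order (substituting the coefficients already found):
  x^0: 2 a_2 + a_0 = 0  ->  2 a_2 = -a_0 = 2  ->  a_2 = 1
  x^1: 6 a_3 - a_1 - 2 a_0 = 0  ->  6 a_3 = a_1 + 2 a_0 = -6  ->  a_3 = -1
  x^2: 12 a_4 - 3 a_2 - 2 a_1 - a_0 = 0  ->  12 a_4 = 3 a_2 + 2 a_1 + a_0 = -3  ->  a_4 = -1/4
  x^3: 20 a_5 - 5 a_3 - 2 a_2 - a_1 = 0  ->  20 a_5 = 5 a_3 + 2 a_2 + a_1 = -5  ->  a_5 = -1/4
  x^4: 30 a_6 - 7 a_4 - 2 a_3 - a_2 = 0  ->  30 a_6 = 7 a_4 + 2 a_3 + a_2 = -11/4  ->  a_6 = -11/120
Truncated series: y(x) = -2 - 2 x + x^2 - x^3 - (1/4) x^4 - (1/4) x^5 - (11/120) x^6 + O(x^7).

a_0 = -2; a_1 = -2; a_2 = 1; a_3 = -1; a_4 = -1/4; a_5 = -1/4; a_6 = -11/120


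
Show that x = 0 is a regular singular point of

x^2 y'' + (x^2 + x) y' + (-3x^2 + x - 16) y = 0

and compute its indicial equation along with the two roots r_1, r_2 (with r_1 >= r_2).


Divide by x^2 to reach normal form y'' + P_1(x) y' + P_2(x) y = 0 with P_1(x) = 1 + 1/x and P_2(x) = -3 + 1/x - 16/x^2.
x = 0 is a singular point because the y'-coefficient 1 + 1/x has a pole at x = 0 and the y-coefficient -3 + 1/x - 16/x^2 has a pole at x = 0.
It is a regular singular point because x P_1(x) = p(x) = x + 1 and x^2 P_2(x) = q(x) = -3x^2 + x - 16 are polynomials, hence analytic at x = 0.
p(0) = 1,  q(0) = -16.
Indicial equation: r(r-1) + p(0) r + q(0) = 0, i.e. r^2 + (p(0) - 1) r + q(0) = 0, i.e. r^2 - 16 = 0.
Discriminant: (0)^2 - 4(-16) = 64, so r = (0 ± 8)/2.
Solving: r_1 = 4, r_2 = -4.

indicial: r^2 - 16 = 0; roots r_1 = 4, r_2 = -4


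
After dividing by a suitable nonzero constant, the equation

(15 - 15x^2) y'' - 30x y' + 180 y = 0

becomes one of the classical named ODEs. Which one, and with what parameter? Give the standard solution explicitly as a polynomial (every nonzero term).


All three coefficients share the factor 15; dividing through by 15 gives  (1 - x^2) y'' - 2x y' + 12 y = 0.
This matches the Legendre equation (1 - x^2) y'' - 2x y' + n(n+1) y = 0 (note the -2x y' term) with n(n+1) = 12, so n = 3; the polynomial solution is P_3(x).
With y = sum_k a_k x^k, matching x^k gives (k+2)(k+1) a_{k+2} = [k(k+1) - n(n+1)] a_k = (k - 3)(k + 4) a_k. The right side vanishes at k = 3, so the series with the parity of 3 terminates at degree 3.
Standard normalization (P_n(1) = 1): leading coefficient (2n)!/(2^n (n!)^2) = 720/(8*36) = 5/2, so a_3 = 5/2. Work downward with a_k = (k+1)(k+2) a_{k+2} / ((k - 3)(k + 4)):
  a_1 = (2)(3)(5/2) / ((1 - 3)(1 + 4)) = 15/(-10) = -3/2
Hence P_3(x) = 5 x^3/2 - 3 x/2.

P_3(x); series = 5 x^3/2 - 3 x/2


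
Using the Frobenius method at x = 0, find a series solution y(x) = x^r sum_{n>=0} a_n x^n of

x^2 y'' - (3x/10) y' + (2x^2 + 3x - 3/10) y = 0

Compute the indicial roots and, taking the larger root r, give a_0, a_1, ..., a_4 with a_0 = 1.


Write in Frobenius form y'' + (p(x)/x) y' + (q(x)/x^2) y = 0:
  p(x) = -3/10,  q(x) = 2x^2 + 3x - 3/10.
Indicial equation: r(r-1) + (-3/10) r + (-3/10) = 0 -> roots r_1 = 3/2, r_2 = -1/5.
Take r = r_1 = 3/2. Let y(x) = x^r sum_{n>=0} a_n x^n with a_0 = 1.
Substitute y = x^r sum a_n x^n and match x^{r+n}. The recurrence is
  D(n) a_n + 3 a_{n-1} + 2 a_{n-2} = 0,  where D(n) = (r+n)(r+n-1) + (-3/10)(r+n) + (-3/10).
  a_n = [-3 a_{n-1} - 2 a_{n-2}] / D(n).
Since the indicial polynomial factors as (r - r_1)(r - r_2), D(n) = (r_1 + n - r_1)(r_1 + n - r_2) = n(n + 17/10).
Evaluating step by step (a_0 = 1):
  n = 1: D(1) = 1(1 + 17/10) = 27/10; numerator = -3(1) = -3; a_1 = (-3)/(27/10) = -10/9
  n = 2: D(2) = 2(2 + 17/10) = 37/5; numerator = -3(-10/9) - 2(1) = 4/3; a_2 = (4/3)/(37/5) = 20/111
  n = 3: D(3) = 3(3 + 17/10) = 141/10; numerator = -3(20/111) - 2(-10/9) = 560/333; a_3 = (560/333)/(141/10) = 5600/46953
  n = 4: D(4) = 4(4 + 17/10) = 114/5; numerator = -3(5600/46953) - 2(20/111) = -11240/15651; a_4 = (-11240/15651)/(114/5) = -28100/892107

r = 3/2; a_0 = 1; a_1 = -10/9; a_2 = 20/111; a_3 = 5600/46953; a_4 = -28100/892107


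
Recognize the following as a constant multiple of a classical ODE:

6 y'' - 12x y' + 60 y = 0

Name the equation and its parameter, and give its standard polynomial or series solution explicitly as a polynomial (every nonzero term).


All three coefficients share the factor 6; dividing through by 6 gives  y'' - 2x y' + 10 y = 0.
This matches the Hermite equation y'' - 2x y' + 2n y = 0 with 2n = 10, so n = 5; the polynomial solution is H_5(x).
With y = sum_k a_k x^k, matching x^k gives (k+2)(k+1) a_{k+2} = 2(k - n) a_k = 2(k - 5) a_k. The right side vanishes at k = 5, so the series with the parity of 5 terminates at degree 5.
Standard normalization: leading coefficient of H_n is 2^n, so a_5 = 2^5 = 32. Work downward with a_k = (k+1)(k+2) a_{k+2} / (2(k - n)):
  a_3 = (4)(5)(32) / (2(3 - 5)) = 640/(-4) = -160
  a_1 = (2)(3)(-160) / (2(1 - 5)) = -960/(-8) = 120
Hence H_5(x) = 32 x^5 - 160 x^3 + 120 x.

H_5(x); series = 32 x^5 - 160 x^3 + 120 x


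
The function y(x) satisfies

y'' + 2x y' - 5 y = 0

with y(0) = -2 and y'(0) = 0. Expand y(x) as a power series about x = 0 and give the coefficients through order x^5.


Ansatz: y(x) = sum_{n>=0} a_n x^n, so y'(x) = sum_{n>=1} n a_n x^(n-1) and y''(x) = sum_{n>=2} n(n-1) a_n x^(n-2).
Substitute into P(x) y'' + Q(x) y' + R(x) y = 0 with P(x) = 1, Q(x) = 2x, R(x) = -5, and match powers of x.
Initial conditions: a_0 = -2, a_1 = 0.
Setting the coefficient of each power of x to zero and solving order by order (substituting the coefficients already found):
  x^0: 2 a_2 - 5 a_0 = 0  ->  2 a_2 = 5 a_0 = -10  ->  a_2 = -5
  x^1: 6 a_3 - 3 a_1 = 0  ->  6 a_3 = 3 a_1 = 0  ->  a_3 = 0
  x^2: 12 a_4 - a_2 = 0  ->  12 a_4 = a_2 = -5  ->  a_4 = -5/12
  x^3: 20 a_5 + a_3 = 0  ->  20 a_5 = -a_3 = 0  ->  a_5 = 0
Truncated series: y(x) = -2 - 5 x^2 - (5/12) x^4 + O(x^6).

a_0 = -2; a_1 = 0; a_2 = -5; a_3 = 0; a_4 = -5/12; a_5 = 0


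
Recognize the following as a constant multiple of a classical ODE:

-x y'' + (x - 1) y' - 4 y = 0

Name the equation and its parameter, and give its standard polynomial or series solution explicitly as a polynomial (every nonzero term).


All three coefficients share the factor -1; dividing through by -1 gives  x y'' + (1 - x) y' + 4 y = 0.
This matches the Laguerre equation x y'' + (1 - x) y' + n y = 0 with n = 4; the polynomial solution is L_4(x).
With y = sum_k a_k x^k, matching x^k gives (k+1)k a_{k+1} + (k+1) a_{k+1} - k a_k + n a_k = 0, i.e. (k+1)^2 a_{k+1} = (k - n) a_k = (k - 4) a_k. The right side vanishes at k = 4, so the series terminates at degree 4.
Standard normalization L_n(0) = 1 gives a_0 = 1. Work upward with a_{k+1} = (k - 4) a_k / (k+1)^2:
  a_1 = (0 - 4)(1) / 1^2 = -4/1 = -4
  a_2 = (1 - 4)(-4) / 2^2 = 12/4 = 3
  a_3 = (2 - 4)(3) / 3^2 = -6/9 = -2/3
  a_4 = (3 - 4)(-2/3) / 4^2 = (2/3)/16 = 1/24
Hence L_4(x) = x^4/24 - 2 x^3/3 + 3 x^2 - 4 x + 1.

L_4(x); series = x^4/24 - 2 x^3/3 + 3 x^2 - 4 x + 1


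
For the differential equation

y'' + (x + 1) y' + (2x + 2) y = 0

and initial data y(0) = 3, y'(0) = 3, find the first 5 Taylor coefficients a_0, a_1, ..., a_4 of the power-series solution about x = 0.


Ansatz: y(x) = sum_{n>=0} a_n x^n, so y'(x) = sum_{n>=1} n a_n x^(n-1) and y''(x) = sum_{n>=2} n(n-1) a_n x^(n-2).
Substitute into P(x) y'' + Q(x) y' + R(x) y = 0 with P(x) = 1, Q(x) = x + 1, R(x) = 2x + 2, and match powers of x.
Initial conditions: a_0 = 3, a_1 = 3.
Setting the coefficient of each power of x to zero and solving order by order (substituting the coefficients already found):
  x^0: 2 a_2 + a_1 + 2 a_0 = 0  ->  2 a_2 = -a_1 - 2 a_0 = -9  ->  a_2 = -9/2
  x^1: 6 a_3 + 2 a_2 + 3 a_1 + 2 a_0 = 0  ->  6 a_3 = -2 a_2 - 3 a_1 - 2 a_0 = -6  ->  a_3 = -1
  x^2: 12 a_4 + 3 a_3 + 4 a_2 + 2 a_1 = 0  ->  12 a_4 = -3 a_3 - 4 a_2 - 2 a_1 = 15  ->  a_4 = 5/4
Truncated series: y(x) = 3 + 3 x - (9/2) x^2 - x^3 + (5/4) x^4 + O(x^5).

a_0 = 3; a_1 = 3; a_2 = -9/2; a_3 = -1; a_4 = 5/4


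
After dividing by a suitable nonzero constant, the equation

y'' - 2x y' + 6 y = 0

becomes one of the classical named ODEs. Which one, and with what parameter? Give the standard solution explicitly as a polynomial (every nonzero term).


The equation is already in a standard form:  y'' - 2x y' + 6 y = 0.
This matches the Hermite equation y'' - 2x y' + 2n y = 0 with 2n = 6, so n = 3; the polynomial solution is H_3(x).
With y = sum_k a_k x^k, matching x^k gives (k+2)(k+1) a_{k+2} = 2(k - n) a_k = 2(k - 3) a_k. The right side vanishes at k = 3, so the series with the parity of 3 terminates at degree 3.
Standard normalization: leading coefficient of H_n is 2^n, so a_3 = 2^3 = 8. Work downward with a_k = (k+1)(k+2) a_{k+2} / (2(k - n)):
  a_1 = (2)(3)(8) / (2(1 - 3)) = 48/(-4) = -12
Hence H_3(x) = 8 x^3 - 12 x.

H_3(x); series = 8 x^3 - 12 x


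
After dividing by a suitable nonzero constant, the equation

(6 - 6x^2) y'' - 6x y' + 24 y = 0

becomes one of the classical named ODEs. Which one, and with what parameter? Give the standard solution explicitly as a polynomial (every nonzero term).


All three coefficients share the factor 6; dividing through by 6 gives  (1 - x^2) y'' - x y' + 4 y = 0.
This matches the Chebyshev equation (1 - x^2) y'' - x y' + n^2 y = 0 (note the -x y' term, not -2x y') with n^2 = 4, so n = 2; the polynomial solution is T_2(x).
With y = sum_k a_k x^k, matching x^k gives (k+2)(k+1) a_{k+2} = (k^2 - n^2) a_k = (k - 2)(k + 2) a_k. The right side vanishes at k = 2, so the series with the parity of 2 terminates at degree 2.
Standard normalization: leading coefficient of T_n is 2^(n-1), so a_2 = 2^1 = 2. Work downward with a_k = (k+1)(k+2) a_{k+2} / ((k - 2)(k + 2)):
  a_0 = (1)(2)(2) / ((0 - 2)(0 + 2)) = 4/(-4) = -1
Hence T_2(x) = 2 x^2 - 1.

T_2(x); series = 2 x^2 - 1


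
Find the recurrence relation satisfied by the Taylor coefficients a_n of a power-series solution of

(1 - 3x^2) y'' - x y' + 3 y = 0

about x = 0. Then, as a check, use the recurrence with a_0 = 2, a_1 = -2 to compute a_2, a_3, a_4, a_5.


Substitute y = sum_n a_n x^n.
(1 - 3 x^2) y'' contributes (n+2)(n+1) a_{n+2} - 3 n(n-1) a_n at x^n.
-x y'(x) contributes -n a_n at x^n.
3 y(x) contributes 3 a_n at x^n.
Matching x^n: (n+2)(n+1) a_{n+2} + (-3 n(n-1) - n + 3) a_n = 0.
Thus a_{n+2} = (3 n(n-1) + n - 3) / ((n+1)(n+2)) * a_n.

Check with a_0 = 2, a_1 = -2 (apply the recurrence for n = 0, 1, 2, 3): a_0 = 2, a_1 = -2, a_2 = -3, a_3 = 2/3, a_4 = -5/4, a_5 = 3/5.

a_(n+2) = (3 n(n-1) + n - 3) / ((n+1)(n+2)) * a_n; check: a_0 = 2, a_1 = -2, a_2 = -3, a_3 = 2/3, a_4 = -5/4, a_5 = 3/5


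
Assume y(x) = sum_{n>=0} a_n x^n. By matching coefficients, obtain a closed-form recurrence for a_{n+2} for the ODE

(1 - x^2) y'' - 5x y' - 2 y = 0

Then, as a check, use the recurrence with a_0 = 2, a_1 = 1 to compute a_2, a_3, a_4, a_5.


Substitute y = sum_n a_n x^n.
(1 - 1 x^2) y'' contributes (n+2)(n+1) a_{n+2} - n(n-1) a_n at x^n.
-5 x y'(x) contributes -5 n a_n at x^n.
-2 y(x) contributes -2 a_n at x^n.
Matching x^n: (n+2)(n+1) a_{n+2} + (-n(n-1) - 5 n - 2) a_n = 0.
Thus a_{n+2} = (n(n-1) + 5 n + 2) / ((n+1)(n+2)) * a_n.

Check with a_0 = 2, a_1 = 1 (apply the recurrence for n = 0, 1, 2, 3): a_0 = 2, a_1 = 1, a_2 = 2, a_3 = 7/6, a_4 = 7/3, a_5 = 161/120.

a_(n+2) = (n(n-1) + 5 n + 2) / ((n+1)(n+2)) * a_n; check: a_0 = 2, a_1 = 1, a_2 = 2, a_3 = 7/6, a_4 = 7/3, a_5 = 161/120


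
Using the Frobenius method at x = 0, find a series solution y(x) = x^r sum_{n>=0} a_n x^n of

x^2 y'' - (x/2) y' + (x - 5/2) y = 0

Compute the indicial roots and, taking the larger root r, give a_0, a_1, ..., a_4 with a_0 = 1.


Write in Frobenius form y'' + (p(x)/x) y' + (q(x)/x^2) y = 0:
  p(x) = -1/2,  q(x) = x - 5/2.
Indicial equation: r(r-1) + (-1/2) r + (-5/2) = 0 -> roots r_1 = 5/2, r_2 = -1.
Take r = r_1 = 5/2. Let y(x) = x^r sum_{n>=0} a_n x^n with a_0 = 1.
Substitute y = x^r sum a_n x^n and match x^{r+n}. The recurrence is
  D(n) a_n + 1 a_{n-1} = 0,  where D(n) = (r+n)(r+n-1) + (-1/2)(r+n) + (-5/2).
  a_n = -1 / D(n) * a_{n-1}.
Since the indicial polynomial factors as (r - r_1)(r - r_2), D(n) = (r_1 + n - r_1)(r_1 + n - r_2) = n(n + 7/2).
Evaluating step by step (a_0 = 1):
  n = 1: D(1) = 1(1 + 7/2) = 9/2; numerator = -1(1) = -1; a_1 = (-1)/(9/2) = -2/9
  n = 2: D(2) = 2(2 + 7/2) = 11; numerator = -1(-2/9) = 2/9; a_2 = (2/9)/(11) = 2/99
  n = 3: D(3) = 3(3 + 7/2) = 39/2; numerator = -1(2/99) = -2/99; a_3 = (-2/99)/(39/2) = -4/3861
  n = 4: D(4) = 4(4 + 7/2) = 30; numerator = -1(-4/3861) = 4/3861; a_4 = (4/3861)/(30) = 2/57915

r = 5/2; a_0 = 1; a_1 = -2/9; a_2 = 2/99; a_3 = -4/3861; a_4 = 2/57915
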